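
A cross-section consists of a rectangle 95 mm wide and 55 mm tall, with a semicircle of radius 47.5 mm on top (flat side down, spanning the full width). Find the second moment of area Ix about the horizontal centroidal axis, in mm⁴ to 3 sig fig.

Split into non-overlapping primitives; take the origin at the lower-left of the bounding box.
Rectangular body: 95 × 55, A = 5 225 mm², y = 27.5 mm, Ī = 1 317 135 mm⁴.
Semicircular cap: semicircle r = 47.5, A = 3544.1 mm², y = 75.16 mm, Ī = 558 736 mm⁴.
Centroid: ȳ = ΣA·y / ΣA = 46.762 mm.
Transfer each piece to the horizontal centroidal axis using Ī + A·d² with d = y − 46.762:
  rectangular body: d = -19.262 mm → contributes +3 255 747 mm⁴
  semicircular cap: d = 28.398 mm → contributes +3 416 787 mm⁴
Total I = 6 672 534 mm⁴.

Ix ≈ 6.67 × 10⁶ mm⁴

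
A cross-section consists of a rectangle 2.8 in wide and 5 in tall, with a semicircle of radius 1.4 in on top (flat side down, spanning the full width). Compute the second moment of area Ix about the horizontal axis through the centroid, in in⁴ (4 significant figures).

Ix ≈ 53.75 in⁴

Split into non-overlapping primitives; take the origin at the lower-left of the bounding box.
Rectangular body: 2.8 × 5, A = 14 in², y = 2.5 in, Ī = 29.1667 in⁴.
Semicircular cap: semicircle r = 1.4, A = 3.07876 in², y = 5.59418 in, Ī = 0.421642 in⁴.
Centroid: ȳ = ΣA·y / ΣA = 3.05778 in.
Transfer each piece to the horizontal axis through the centroid using Ī + A·d² with d = y − 3.05778:
  rectangular body: d = -0.557783 in → contributes +33.5224 in⁴
  semicircular cap: d = 2.5364 in → contributes +20.2282 in⁴
Total I = 53.7506 in⁴.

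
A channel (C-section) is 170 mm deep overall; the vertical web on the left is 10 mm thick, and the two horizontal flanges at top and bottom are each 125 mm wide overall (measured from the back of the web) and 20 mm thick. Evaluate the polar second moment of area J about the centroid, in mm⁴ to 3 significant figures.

J ≈ 4.01 × 10⁷ mm⁴

Treat the section as a set of non-overlapping primitives; coordinates are from the bounding-box lower-left.
Web: 10 × 170, A = 1 700 mm², y = 85 mm, Ī = 4 094 167 mm⁴.
Top flange (beyond web): 115 × 20, A = 2 300 mm², y = 160 mm, Ī = 76 667 mm⁴.
Bottom flange (beyond web): 115 × 20, A = 2 300 mm², y = 10 mm, Ī = 76 667 mm⁴.
By symmetry the centroid is at mid-height, ȳ = 85 mm.
Transfer each piece to the centroidal x-axis using Ī + A·d² with d = y − 85:
  web: d = 0 mm → contributes +4 094 167 mm⁴
  top flange (beyond web): d = 75 mm → contributes +13 014 167 mm⁴
  bottom flange (beyond web): d = -75 mm → contributes +13 014 167 mm⁴
Total I = 30 122 500 mm⁴.
For the y-axis: x̄ = 50.635 mm.
Repeating about the centroidal y-axis gives I_y = 9 932 460 mm⁴.
Polar second moment: J = I_x + I_y = 40 054 960 mm⁴.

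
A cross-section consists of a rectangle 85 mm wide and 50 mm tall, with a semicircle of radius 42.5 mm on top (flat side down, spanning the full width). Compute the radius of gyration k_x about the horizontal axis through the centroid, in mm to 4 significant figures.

Split into non-overlapping primitives; take the origin at the lower-left of the bounding box.
Rectangular body: 85 × 50, A = 4 250 mm², y = 25 mm, Ī = 885 417 mm⁴.
Semicircular cap: semicircle r = 42.5, A = 2837.25 mm², y = 68.0376 mm, Ī = 358 086 mm⁴.
Centroid: ȳ = ΣA·y / ΣA = 42.2293 mm.
Transfer each piece to the horizontal axis through the centroid using Ī + A·d² with d = y − 42.2293:
  rectangular body: d = -17.2293 mm → contributes +2 147 024 mm⁴
  semicircular cap: d = 25.8083 mm → contributes +2 247 884 mm⁴
Total I = 4 394 908 mm⁴.
Radius of gyration: k = √(I/A) = √(4 394 908 / 7087.25) = 24.9021 mm.

k_x ≈ 24.90 mm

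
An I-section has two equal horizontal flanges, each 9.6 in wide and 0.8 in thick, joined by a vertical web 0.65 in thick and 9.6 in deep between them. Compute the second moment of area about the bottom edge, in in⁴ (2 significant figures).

Split into non-overlapping primitives; take the origin at the lower-left of the bounding box.
Bottom flange: 9.6 × 0.8, A = 7.68 in², y = 0.4 in, Ī = 0.4096 in⁴.
Web: 0.65 × 9.6, A = 6.24 in², y = 5.6 in, Ī = 47.92 in⁴.
Top flange: 9.6 × 0.8, A = 7.68 in², y = 10.8 in, Ī = 0.4096 in⁴.
Transfer each piece to the base of the section using Ī + A·d² with d = y − 0:
  bottom flange: d = 0.4 in → contributes +1.638 in⁴
  web: d = 5.6 in → contributes +243.6 in⁴
  top flange: d = 10.8 in → contributes +896.2 in⁴
Total I = 1 141 in⁴.

I_base ≈ 1100 in⁴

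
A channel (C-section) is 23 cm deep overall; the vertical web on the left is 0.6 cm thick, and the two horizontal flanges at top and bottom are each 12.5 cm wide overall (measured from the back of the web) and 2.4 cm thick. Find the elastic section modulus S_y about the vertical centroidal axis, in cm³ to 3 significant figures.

S_y ≈ 155 cm³

Treat the section as a set of non-overlapping primitives; coordinates are from the bounding-box lower-left.
Web: 0.6 × 23, A = 13.8 cm², x = 0.3 cm, Ī = 0.414 cm⁴.
Top flange (beyond web): 11.9 × 2.4, A = 28.56 cm², x = 6.55 cm, Ī = 337.03 cm⁴.
Bottom flange (beyond web): 11.9 × 2.4, A = 28.56 cm², x = 6.55 cm, Ī = 337.03 cm⁴.
Centroid: x̄ = ΣA·x / ΣA = 5.3338 cm.
Transfer each piece to the vertical centroidal axis using Ī + A·d² with d = x − 5.3338:
  web: d = -5.0338 cm → contributes +350.1 cm⁴
  top flange (beyond web): d = 1.2162 cm → contributes +379.27 cm⁴
  bottom flange (beyond web): d = 1.2162 cm → contributes +379.27 cm⁴
Total I = 1108.6 cm⁴.
Extreme fibre distance c = 7.1662 cm; S = I/c = 154.71 cm³.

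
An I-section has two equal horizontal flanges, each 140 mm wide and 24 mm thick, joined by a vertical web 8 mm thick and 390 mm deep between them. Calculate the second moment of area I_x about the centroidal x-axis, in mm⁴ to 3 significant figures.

Treat the section as a set of non-overlapping primitives; coordinates are from the bounding-box lower-left.
Bottom flange: 140 × 24, A = 3 360 mm², y = 12 mm, Ī = 161 280 mm⁴.
Web: 8 × 390, A = 3 120 mm², y = 219 mm, Ī = 39 546 000 mm⁴.
Top flange: 140 × 24, A = 3 360 mm², y = 426 mm, Ī = 161 280 mm⁴.
By symmetry the centroid is at mid-height, ȳ = 219 mm.
Transfer each piece to the centroidal x-axis using Ī + A·d² with d = y − 219:
  bottom flange: d = -207 mm → contributes +144 133 920 mm⁴
  web: d = 0 mm → contributes +39 546 000 mm⁴
  top flange: d = 207 mm → contributes +144 133 920 mm⁴
Total I = 327 813 840 mm⁴.

I_x ≈ 3.28 × 10⁸ mm⁴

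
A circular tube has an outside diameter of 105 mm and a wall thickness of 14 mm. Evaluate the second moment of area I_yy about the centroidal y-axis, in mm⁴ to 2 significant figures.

Split into non-overlapping primitives; take the origin at the lower-left of the bounding box.
Outer circle: ⌀105, A = 8 659 mm², x = 52.5 mm, Ī = 5 966 602 mm⁴.
Bore (subtracted): ⌀77, A = 4 657 mm², x = 52.5 mm, Ī = 1 725 571 mm⁴.
By symmetry the centroid is at mid-width, x̄ = 52.5 mm.
All pieces are centred on the centroidal y-axis, so I = ΣĪ (holes subtracted) = 4 241 031 mm⁴.

I_yy ≈ 4.2 × 10⁶ mm⁴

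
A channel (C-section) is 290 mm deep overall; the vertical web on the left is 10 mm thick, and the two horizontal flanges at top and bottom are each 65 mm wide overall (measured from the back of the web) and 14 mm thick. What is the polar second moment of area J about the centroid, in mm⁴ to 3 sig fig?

J ≈ 5.12 × 10⁷ mm⁴

Decompose the section into non-overlapping parts with the origin at the bottom-left of its bounding rectangle.
Web: 10 × 290, A = 2 900 mm², y = 145 mm, Ī = 20 324 167 mm⁴.
Top flange (beyond web): 55 × 14, A = 770 mm², y = 283 mm, Ī = 12 577 mm⁴.
Bottom flange (beyond web): 55 × 14, A = 770 mm², y = 7 mm, Ī = 12 577 mm⁴.
By symmetry the centroid is at mid-height, ȳ = 145 mm.
Transfer each piece to the centroidal x-axis using Ī + A·d² with d = y − 145:
  web: d = 0 mm → contributes +20 324 167 mm⁴
  top flange (beyond web): d = 138 mm → contributes +14 676 457 mm⁴
  bottom flange (beyond web): d = -138 mm → contributes +14 676 457 mm⁴
Total I = 49 677 080 mm⁴.
For the y-axis: x̄ = 16.273 mm.
Repeating about the centroidal y-axis gives I_y = 1 474 810 mm⁴.
Polar second moment: J = I_x + I_y = 51 151 890 mm⁴.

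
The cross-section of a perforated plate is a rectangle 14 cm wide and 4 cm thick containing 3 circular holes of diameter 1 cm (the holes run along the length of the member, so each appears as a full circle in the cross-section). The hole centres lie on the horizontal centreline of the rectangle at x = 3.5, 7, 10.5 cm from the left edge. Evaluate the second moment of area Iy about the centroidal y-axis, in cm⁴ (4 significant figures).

Iy ≈ 895.3 cm⁴

Break the section into simple shapes (no overlaps), measuring from the bottom-left corner of the bounding box.
Plate: 14 × 4, A = 56 cm², x = 7 cm, Ī = 914.667 cm⁴.
Hole 1 (subtracted): ⌀1, A = 0.785398 cm², x = 3.5 cm, Ī = 0.0490874 cm⁴.
Hole 2 (subtracted): ⌀1, A = 0.785398 cm², x = 7 cm, Ī = 0.0490874 cm⁴.
Hole 3 (subtracted): ⌀1, A = 0.785398 cm², x = 10.5 cm, Ī = 0.0490874 cm⁴.
By symmetry the centroid is at mid-width, x̄ = 7 cm.
Transfer each piece to the centroidal y-axis using Ī + A·d² with d = x − 7:
  plate: d = 0 cm → contributes +914.667 cm⁴
  hole 1: d = -3.5 cm → contributes −9.67021 cm⁴
  hole 2: d = 0 cm → contributes −0.0490874 cm⁴
  hole 3: d = 3.5 cm → contributes −9.67021 cm⁴
Total I = 895.277 cm⁴.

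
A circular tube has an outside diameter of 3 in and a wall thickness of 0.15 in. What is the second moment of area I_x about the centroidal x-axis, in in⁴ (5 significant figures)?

I_x ≈ 1.3674 in⁴

Break the section into simple shapes (no overlaps), measuring from the bottom-left corner of the bounding box.
Outer circle: ⌀3, A = 7.068583 in², y = 1.5 in, Ī = 3.976078 in⁴.
Bore (subtracted): ⌀2.7, A = 5.725553 in², y = 1.5 in, Ī = 2.608705 in⁴.
By symmetry the centroid is at mid-height, ȳ = 1.5 in.
All pieces are centred on the centroidal x-axis, so I = ΣĪ (holes subtracted) = 1.367373 in⁴.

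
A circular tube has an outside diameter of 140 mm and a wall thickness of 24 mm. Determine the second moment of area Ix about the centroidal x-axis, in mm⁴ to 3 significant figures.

Break the section into simple shapes (no overlaps), measuring from the bottom-left corner of the bounding box.
Outer circle: ⌀140, A = 15 394 mm², y = 70 mm, Ī = 18 857 410 mm⁴.
Bore (subtracted): ⌀92, A = 6647.6 mm², y = 70 mm, Ī = 3 516 586 mm⁴.
By symmetry the centroid is at mid-height, ȳ = 70 mm.
All pieces are centred on the centroidal x-axis, so I = ΣĪ (holes subtracted) = 15 340 824 mm⁴.

Ix ≈ 1.53 × 10⁷ mm⁴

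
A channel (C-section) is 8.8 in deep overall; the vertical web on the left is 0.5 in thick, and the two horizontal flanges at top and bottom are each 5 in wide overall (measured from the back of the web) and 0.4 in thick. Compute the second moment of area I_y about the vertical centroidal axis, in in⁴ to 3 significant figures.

Split into non-overlapping primitives; take the origin at the lower-left of the bounding box.
Web: 0.5 × 8.8, A = 4.4 in², x = 0.25 in, Ī = 0.091667 in⁴.
Top flange (beyond web): 4.5 × 0.4, A = 1.8 in², x = 2.75 in, Ī = 3.0375 in⁴.
Bottom flange (beyond web): 4.5 × 0.4, A = 1.8 in², x = 2.75 in, Ī = 3.0375 in⁴.
Centroid: x̄ = ΣA·x / ΣA = 1.375 in.
Transfer each piece to the vertical centroidal axis using Ī + A·d² with d = x − 1.375:
  web: d = -1.125 in → contributes +5.6604 in⁴
  top flange (beyond web): d = 1.375 in → contributes +6.4406 in⁴
  bottom flange (beyond web): d = 1.375 in → contributes +6.4406 in⁴
Total I = 18.542 in⁴.

I_y ≈ 18.5 in⁴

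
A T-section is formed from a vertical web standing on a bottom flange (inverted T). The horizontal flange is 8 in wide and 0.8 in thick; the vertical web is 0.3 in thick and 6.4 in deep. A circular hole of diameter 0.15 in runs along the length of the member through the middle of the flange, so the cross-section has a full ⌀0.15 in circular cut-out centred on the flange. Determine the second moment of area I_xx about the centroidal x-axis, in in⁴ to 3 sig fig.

I_xx ≈ 26.0 in⁴

Treat the section as a set of non-overlapping primitives; coordinates are from the bounding-box lower-left.
Flange: 8 × 0.8, A = 6.4 in², y = 0.4 in, Ī = 0.34133 in⁴.
Web: 0.3 × 6.4, A = 1.92 in², y = 4 in, Ī = 6.5536 in⁴.
Hole (subtracted): ⌀0.15, A = 0.017671 in², y = 0.4 in, Ī = 0.00002485 in⁴.
Centroid: ȳ = ΣA·y / ΣA = 1.2325 in.
Transfer each piece to the centroidal x-axis using Ī + A·d² with d = y − 1.2325:
  flange: d = -0.83254 in → contributes +4.7773 in⁴
  web: d = 2.7675 in → contributes +21.259 in⁴
  hole: d = -0.83254 in → contributes −0.012273 in⁴
Total I = 26.024 in⁴.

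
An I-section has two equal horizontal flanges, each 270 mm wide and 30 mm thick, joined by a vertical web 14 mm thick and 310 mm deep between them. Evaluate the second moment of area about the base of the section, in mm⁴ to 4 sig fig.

Break the section into simple shapes (no overlaps), measuring from the bottom-left corner of the bounding box.
Bottom flange: 270 × 30, A = 8 100 mm², y = 15 mm, Ī = 607 500 mm⁴.
Web: 14 × 310, A = 4 340 mm², y = 185 mm, Ī = 34 756 167 mm⁴.
Top flange: 270 × 30, A = 8 100 mm², y = 355 mm, Ī = 607 500 mm⁴.
Transfer each piece to the base of the section using Ī + A·d² with d = y − 0:
  bottom flange: d = 15 mm → contributes +2 430 000 mm⁴
  web: d = 185 mm → contributes +183 292 667 mm⁴
  top flange: d = 355 mm → contributes +1 021 410 000 mm⁴
Total I = 1 207 132 667 mm⁴.

I_base ≈ 1.207 × 10⁹ mm⁴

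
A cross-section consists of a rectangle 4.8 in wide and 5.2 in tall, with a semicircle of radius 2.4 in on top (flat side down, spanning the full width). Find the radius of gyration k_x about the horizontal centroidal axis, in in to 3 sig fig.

k_x ≈ 2.08 in

Break the section into simple shapes (no overlaps), measuring from the bottom-left corner of the bounding box.
Rectangular body: 4.8 × 5.2, A = 24.96 in², y = 2.6 in, Ī = 56.243 in⁴.
Semicircular cap: semicircle r = 2.4, A = 9.0478 in², y = 6.2186 in, Ī = 3.6415 in⁴.
Centroid: ȳ = ΣA·y / ΣA = 3.5627 in.
Transfer each piece to the horizontal centroidal axis using Ī + A·d² with d = y − 3.5627:
  rectangular body: d = -0.96273 in → contributes +79.377 in⁴
  semicircular cap: d = 2.6559 in → contributes +67.461 in⁴
Total I = 146.84 in⁴.
Radius of gyration: k = √(I/A) = √(146.84 / 34.008) = 2.0779 in.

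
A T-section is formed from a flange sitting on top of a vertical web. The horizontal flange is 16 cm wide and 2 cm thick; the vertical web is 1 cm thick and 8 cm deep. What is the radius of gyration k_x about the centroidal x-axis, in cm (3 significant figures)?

Treat the section as a set of non-overlapping primitives; coordinates are from the bounding-box lower-left.
Flange: 16 × 2, A = 32 cm², y = 9 cm, Ī = 10.667 cm⁴.
Web: 1 × 8, A = 8 cm², y = 4 cm, Ī = 42.667 cm⁴.
Centroid: ȳ = ΣA·y / ΣA = 8 cm.
Transfer each piece to the centroidal x-axis using Ī + A·d² with d = y − 8:
  flange: d = 1 cm → contributes +42.667 cm⁴
  web: d = -4 cm → contributes +170.67 cm⁴
Total I = 213.33 cm⁴.
Radius of gyration: k = √(I/A) = √(213.33 / 40) = 2.3094 cm.

k_x ≈ 2.31 cm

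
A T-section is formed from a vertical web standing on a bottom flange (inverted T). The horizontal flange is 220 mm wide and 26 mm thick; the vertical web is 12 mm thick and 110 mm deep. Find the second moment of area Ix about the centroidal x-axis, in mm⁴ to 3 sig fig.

Decompose the section into non-overlapping parts with the origin at the bottom-left of its bounding rectangle.
Flange: 220 × 26, A = 5 720 mm², y = 13 mm, Ī = 322 227 mm⁴.
Web: 12 × 110, A = 1 320 mm², y = 81 mm, Ī = 1 331 000 mm⁴.
Centroid: ȳ = ΣA·y / ΣA = 25.75 mm.
Transfer each piece to the centroidal x-axis using Ī + A·d² with d = y − 25.75:
  flange: d = -12.75 mm → contributes +1 252 084 mm⁴
  web: d = 55.25 mm → contributes +5 360 383 mm⁴
Total I = 6 612 467 mm⁴.

Ix ≈ 6.61 × 10⁶ mm⁴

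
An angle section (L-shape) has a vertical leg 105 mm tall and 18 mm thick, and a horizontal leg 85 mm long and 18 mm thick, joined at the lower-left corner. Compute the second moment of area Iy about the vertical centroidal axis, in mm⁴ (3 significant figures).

Split into non-overlapping primitives; take the origin at the lower-left of the bounding box.
Vertical leg: 18 × 105, A = 1 890 mm², x = 9 mm, Ī = 51 030 mm⁴.
Horizontal leg (remainder): 67 × 18, A = 1 206 mm², x = 51.5 mm, Ī = 451 145 mm⁴.
Centroid: x̄ = ΣA·x / ΣA = 25.555 mm.
Transfer each piece to the vertical centroidal axis using Ī + A·d² with d = x − 25.555:
  vertical leg: d = -16.555 mm → contributes +569 033 mm⁴
  horizontal leg (remainder): d = 25.945 mm → contributes +1 262 940 mm⁴
Total I = 1 831 974 mm⁴.

Iy ≈ 1.83 × 10⁶ mm⁴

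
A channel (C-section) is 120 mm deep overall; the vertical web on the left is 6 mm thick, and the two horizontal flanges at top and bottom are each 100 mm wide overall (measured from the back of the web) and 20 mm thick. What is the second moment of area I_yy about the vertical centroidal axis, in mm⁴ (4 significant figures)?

Decompose the section into non-overlapping parts with the origin at the bottom-left of its bounding rectangle.
Web: 6 × 120, A = 720 mm², x = 3 mm, Ī = 2 160 mm⁴.
Top flange (beyond web): 94 × 20, A = 1 880 mm², x = 53 mm, Ī = 1 384 307 mm⁴.
Bottom flange (beyond web): 94 × 20, A = 1 880 mm², x = 53 mm, Ī = 1 384 307 mm⁴.
Centroid: x̄ = ΣA·x / ΣA = 44.9643 mm.
Transfer each piece to the vertical centroidal axis using Ī + A·d² with d = x − 44.9643:
  web: d = -41.9643 mm → contributes +1 270 081 mm⁴
  top flange (beyond web): d = 8.03571 mm → contributes +1 505 703 mm⁴
  bottom flange (beyond web): d = 8.03571 mm → contributes +1 505 703 mm⁴
Total I = 4 281 488 mm⁴.

I_yy ≈ 4.281 × 10⁶ mm⁴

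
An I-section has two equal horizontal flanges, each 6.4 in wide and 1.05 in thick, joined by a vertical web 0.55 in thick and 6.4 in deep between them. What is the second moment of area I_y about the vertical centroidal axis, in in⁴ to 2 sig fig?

I_y ≈ 46 in⁴

Break the section into simple shapes (no overlaps), measuring from the bottom-left corner of the bounding box.
Bottom flange: 6.4 × 1.05, A = 6.72 in², x = 3.2 in, Ī = 22.94 in⁴.
Web: 0.55 × 6.4, A = 3.52 in², x = 3.2 in, Ī = 0.08873 in⁴.
Top flange: 6.4 × 1.05, A = 6.72 in², x = 3.2 in, Ī = 22.94 in⁴.
By symmetry the centroid is at mid-width, x̄ = 3.2 in.
All pieces are centred on the vertical centroidal axis, so I = ΣĪ = 45.96 in⁴.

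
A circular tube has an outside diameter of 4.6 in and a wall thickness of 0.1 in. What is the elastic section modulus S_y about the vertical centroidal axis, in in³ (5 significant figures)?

Treat the section as a set of non-overlapping primitives; coordinates are from the bounding-box lower-left.
Outer circle: ⌀4.6, A = 16.61903 in², x = 2.3 in, Ī = 21.97866 in⁴.
Bore (subtracted): ⌀4.4, A = 15.20531 in², x = 2.3 in, Ī = 18.39842 in⁴.
By symmetry the centroid is at mid-width, x̄ = 2.3 in.
All pieces are centred on the vertical centroidal axis, so I = ΣĪ (holes subtracted) = 3.580238 in⁴.
Extreme fibre distance c = 2.3 in; S = I/c = 1.556625 in³.

S_y ≈ 1.5566 in³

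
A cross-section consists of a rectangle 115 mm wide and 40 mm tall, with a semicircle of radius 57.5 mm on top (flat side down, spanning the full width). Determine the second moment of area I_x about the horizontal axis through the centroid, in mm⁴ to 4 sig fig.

Split into non-overlapping primitives; take the origin at the lower-left of the bounding box.
Rectangular body: 115 × 40, A = 4 600 mm², y = 20 mm, Ī = 613 333 mm⁴.
Semicircular cap: semicircle r = 57.5, A = 5193.45 mm², y = 64.4038 mm, Ī = 1 199 785 mm⁴.
Centroid: ȳ = ΣA·y / ΣA = 43.5472 mm.
Transfer each piece to the horizontal axis through the centroid using Ī + A·d² with d = y − 43.5472:
  rectangular body: d = -23.5472 mm → contributes +3 163 904 mm⁴
  semicircular cap: d = 20.8565 mm → contributes +3 458 907 mm⁴
Total I = 6 622 811 mm⁴.

I_x ≈ 6.623 × 10⁶ mm⁴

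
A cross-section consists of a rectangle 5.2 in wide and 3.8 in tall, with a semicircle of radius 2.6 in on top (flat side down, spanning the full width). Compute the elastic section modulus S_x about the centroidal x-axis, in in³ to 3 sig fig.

S_x ≈ 26.4 in³

Break the section into simple shapes (no overlaps), measuring from the bottom-left corner of the bounding box.
Rectangular body: 5.2 × 3.8, A = 19.76 in², y = 1.9 in, Ī = 23.778 in⁴.
Semicircular cap: semicircle r = 2.6, A = 10.619 in², y = 4.9035 in, Ī = 5.0156 in⁴.
Centroid: ȳ = ΣA·y / ΣA = 2.9498 in.
Transfer each piece to the centroidal x-axis using Ī + A·d² with d = y − 2.9498:
  rectangular body: d = -1.0498 in → contributes +45.557 in⁴
  semicircular cap: d = 1.9536 in → contributes +45.543 in⁴
Total I = 91.1 in⁴.
Extreme fibre distance c = 3.4502 in; S = I/c = 26.405 in³.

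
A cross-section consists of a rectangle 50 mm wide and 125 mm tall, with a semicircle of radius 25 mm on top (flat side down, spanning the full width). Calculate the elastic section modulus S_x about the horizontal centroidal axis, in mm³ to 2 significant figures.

Split into non-overlapping primitives; take the origin at the lower-left of the bounding box.
Rectangular body: 50 × 125, A = 6 250 mm², y = 62.5 mm, Ī = 8 138 021 mm⁴.
Semicircular cap: semicircle r = 25, A = 981.7 mm², y = 135.6 mm, Ī = 42 874 mm⁴.
Centroid: ȳ = ΣA·y / ΣA = 72.43 mm.
Transfer each piece to the horizontal centroidal axis using Ī + A·d² with d = y − 72.43:
  rectangular body: d = -9.925 mm → contributes +8 753 695 mm⁴
  semicircular cap: d = 63.19 mm → contributes +3 962 376 mm⁴
Total I = 12 716 070 mm⁴.
Extreme fibre distance c = 77.57 mm; S = I/c = 163 920 mm³.

S_x ≈ 1.6 × 10⁵ mm³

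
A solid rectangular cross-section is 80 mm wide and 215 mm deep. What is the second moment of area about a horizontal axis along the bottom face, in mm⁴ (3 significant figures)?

The section: 80 × 215, A = 17 200 mm², y = 107.5 mm, Ī = 66 255 833 mm⁴.
Transfer it to the bottom edge using Ī + A·d² with d = y − 0:
  the section: d = 107.5 mm → contributes +265 023 333 mm⁴
Total I = 265 023 333 mm⁴.

I_base ≈ 2.65 × 10⁸ mm⁴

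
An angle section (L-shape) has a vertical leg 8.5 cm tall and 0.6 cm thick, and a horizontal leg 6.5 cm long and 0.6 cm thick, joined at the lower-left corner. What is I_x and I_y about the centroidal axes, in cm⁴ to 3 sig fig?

I_x ≈ 63.4 cm⁴, I_y ≈ 32.5 cm⁴

Split into non-overlapping primitives; take the origin at the lower-left of the bounding box.
Vertical leg: 0.6 × 8.5, A = 5.1 cm², y = 4.25 cm, Ī = 30.706 cm⁴.
Horizontal leg (remainder): 5.9 × 0.6, A = 3.54 cm², y = 0.3 cm, Ī = 0.1062 cm⁴.
Centroid: ȳ = ΣA·y / ΣA = 2.6316 cm.
Transfer each piece to the centroidal x-axis using Ī + A·d² with d = y − 2.6316:
  vertical leg: d = 1.6184 cm → contributes +44.064 cm⁴
  horizontal leg (remainder): d = -2.3316 cm → contributes +19.351 cm⁴
Total I = 63.415 cm⁴.
For the y-axis: x̄ = 1.6316 cm.
Repeating about the centroidal y-axis gives I_y = 32.493 cm⁴.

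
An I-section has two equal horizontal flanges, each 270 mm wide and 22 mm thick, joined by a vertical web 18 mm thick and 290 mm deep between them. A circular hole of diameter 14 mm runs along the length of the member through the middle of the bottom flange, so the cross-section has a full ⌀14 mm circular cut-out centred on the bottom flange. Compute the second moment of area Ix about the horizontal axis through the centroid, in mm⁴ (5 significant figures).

Decompose the section into non-overlapping parts with the origin at the bottom-left of its bounding rectangle.
Bottom flange: 270 × 22, A = 5 940 mm², y = 11 mm, Ī = 239 580 mm⁴.
Web: 18 × 290, A = 5 220 mm², y = 167 mm, Ī = 36 583 500 mm⁴.
Top flange: 270 × 22, A = 5 940 mm², y = 323 mm, Ī = 239 580 mm⁴.
Hole (subtracted): ⌀14, A = 153.938 mm², y = 11 mm, Ī = 1885.741 mm⁴.
Centroid: ȳ = ΣA·y / ΣA = 168.4171 mm.
Transfer each piece to the horizontal axis through the centroid using Ī + A·d² with d = y − 168.4171:
  bottom flange: d = -157.4171 mm → contributes +147 433 639 mm⁴
  web: d = -1.417104 mm → contributes +36 593 983 mm⁴
  top flange: d = 154.5829 mm → contributes +142 181 058 mm⁴
  hole: d = -157.4171 mm → contributes −3 816 493 mm⁴
Total I = 322 392 187 mm⁴.

Ix ≈ 3.2239 × 10⁸ mm⁴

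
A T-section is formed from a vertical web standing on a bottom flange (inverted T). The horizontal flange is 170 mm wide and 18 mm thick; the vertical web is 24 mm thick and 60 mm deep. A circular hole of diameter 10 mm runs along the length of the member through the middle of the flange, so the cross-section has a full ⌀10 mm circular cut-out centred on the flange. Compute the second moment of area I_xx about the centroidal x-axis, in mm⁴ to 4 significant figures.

I_xx ≈ 1.991 × 10⁶ mm⁴

Break the section into simple shapes (no overlaps), measuring from the bottom-left corner of the bounding box.
Flange: 170 × 18, A = 3 060 mm², y = 9 mm, Ī = 82 620 mm⁴.
Web: 24 × 60, A = 1 440 mm², y = 48 mm, Ī = 432 000 mm⁴.
Hole (subtracted): ⌀10, A = 78.5398 mm², y = 9 mm, Ī = 490.874 mm⁴.
Centroid: ȳ = ΣA·y / ΣA = 21.7017 mm.
Transfer each piece to the centroidal x-axis using Ī + A·d² with d = y − 21.7017:
  flange: d = -12.7017 mm → contributes +576 298 mm⁴
  web: d = 26.2983 mm → contributes +1 427 906 mm⁴
  hole: d = -12.7017 mm → contributes −13161.9 mm⁴
Total I = 1 991 042 mm⁴.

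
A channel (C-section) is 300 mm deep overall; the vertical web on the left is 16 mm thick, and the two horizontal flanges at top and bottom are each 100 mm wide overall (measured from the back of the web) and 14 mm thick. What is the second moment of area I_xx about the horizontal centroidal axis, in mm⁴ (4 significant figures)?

Decompose the section into non-overlapping parts with the origin at the bottom-left of its bounding rectangle.
Web: 16 × 300, A = 4 800 mm², y = 150 mm, Ī = 36 000 000 mm⁴.
Top flange (beyond web): 84 × 14, A = 1 176 mm², y = 293 mm, Ī = 19 208 mm⁴.
Bottom flange (beyond web): 84 × 14, A = 1 176 mm², y = 7 mm, Ī = 19 208 mm⁴.
By symmetry the centroid is at mid-height, ȳ = 150 mm.
Transfer each piece to the horizontal centroidal axis using Ī + A·d² with d = y − 150:
  web: d = 0 mm → contributes +36 000 000 mm⁴
  top flange (beyond web): d = 143 mm → contributes +24 067 232 mm⁴
  bottom flange (beyond web): d = -143 mm → contributes +24 067 232 mm⁴
Total I = 84 134 464 mm⁴.

I_xx ≈ 8.413 × 10⁷ mm⁴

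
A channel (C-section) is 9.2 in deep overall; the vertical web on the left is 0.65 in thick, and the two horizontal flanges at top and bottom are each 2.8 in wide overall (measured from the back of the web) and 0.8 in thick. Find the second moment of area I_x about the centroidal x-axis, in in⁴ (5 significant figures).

I_x ≈ 103.04 in⁴

Decompose the section into non-overlapping parts with the origin at the bottom-left of its bounding rectangle.
Web: 0.65 × 9.2, A = 5.98 in², y = 4.6 in, Ī = 42.17893 in⁴.
Top flange (beyond web): 2.15 × 0.8, A = 1.72 in², y = 8.8 in, Ī = 0.09173333 in⁴.
Bottom flange (beyond web): 2.15 × 0.8, A = 1.72 in², y = 0.4 in, Ī = 0.09173333 in⁴.
By symmetry the centroid is at mid-height, ȳ = 4.6 in.
Transfer each piece to the centroidal x-axis using Ī + A·d² with d = y − 4.6:
  web: d = 0 in → contributes +42.17893 in⁴
  top flange (beyond web): d = 4.2 in → contributes +30.43253 in⁴
  bottom flange (beyond web): d = -4.2 in → contributes +30.43253 in⁴
Total I = 103.044 in⁴.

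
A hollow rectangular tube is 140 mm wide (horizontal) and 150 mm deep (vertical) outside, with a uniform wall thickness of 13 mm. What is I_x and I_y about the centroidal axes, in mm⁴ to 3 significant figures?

I_x ≈ 2.13 × 10⁷ mm⁴, I_y ≈ 1.90 × 10⁷ mm⁴

Decompose the section into non-overlapping parts with the origin at the bottom-left of its bounding rectangle.
Outer rectangle: 140 × 150, A = 21 000 mm², y = 75 mm, Ī = 39 375 000 mm⁴.
Inner void (subtracted): 114 × 124, A = 14 136 mm², y = 75 mm, Ī = 18 112 928 mm⁴.
By symmetry the centroid is at mid-height, ȳ = 75 mm.
All pieces are centred on the centroidal x-axis, so I = ΣĪ (holes subtracted) = 21 262 072 mm⁴.
Repeating about the centroidal y-axis gives I_y = 18 990 712 mm⁴.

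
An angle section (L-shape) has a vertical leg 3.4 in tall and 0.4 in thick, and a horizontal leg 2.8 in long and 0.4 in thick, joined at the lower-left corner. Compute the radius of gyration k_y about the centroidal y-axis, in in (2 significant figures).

Treat the section as a set of non-overlapping primitives; coordinates are from the bounding-box lower-left.
Vertical leg: 0.4 × 3.4, A = 1.36 in², x = 0.2 in, Ī = 0.01813 in⁴.
Horizontal leg (remainder): 2.4 × 0.4, A = 0.96 in², x = 1.6 in, Ī = 0.4608 in⁴.
Centroid: x̄ = ΣA·x / ΣA = 0.7793 in.
Transfer each piece to the centroidal y-axis using Ī + A·d² with d = x − 0.7793:
  vertical leg: d = -0.5793 in → contributes +0.4745 in⁴
  horizontal leg (remainder): d = 0.8207 in → contributes +1.107 in⁴
Total I = 1.582 in⁴.
Radius of gyration: k = √(I/A) = √(1.582 / 2.32) = 0.8258 in.

k_y ≈ 0.83 in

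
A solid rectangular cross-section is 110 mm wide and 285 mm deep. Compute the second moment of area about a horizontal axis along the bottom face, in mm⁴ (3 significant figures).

I_base ≈ 8.49 × 10⁸ mm⁴

The section: 110 × 285, A = 31 350 mm², y = 142.5 mm, Ī = 212 200 313 mm⁴.
Transfer it to the base of the section using Ī + A·d² with d = y − 0:
  the section: d = 142.5 mm → contributes +848 801 250 mm⁴
Total I = 848 801 250 mm⁴.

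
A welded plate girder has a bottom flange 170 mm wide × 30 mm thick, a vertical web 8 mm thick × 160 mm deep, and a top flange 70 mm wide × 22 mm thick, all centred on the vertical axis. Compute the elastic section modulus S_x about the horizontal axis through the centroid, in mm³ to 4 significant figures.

Break the section into simple shapes (no overlaps), measuring from the bottom-left corner of the bounding box.
Bottom plate: 170 × 30, A = 5 100 mm², y = 15 mm, Ī = 382 500 mm⁴.
Web plate: 8 × 160, A = 1 280 mm², y = 110 mm, Ī = 2 730 667 mm⁴.
Top plate: 70 × 22, A = 1 540 mm², y = 201 mm, Ī = 62113.3 mm⁴.
Centroid: ȳ = ΣA·y / ΣA = 66.5202 mm.
Transfer each piece to the horizontal axis through the centroid using Ī + A·d² with d = y − 66.5202:
  bottom plate: d = -51.5202 mm → contributes +13 919 589 mm⁴
  web plate: d = 43.4798 mm → contributes +5 150 497 mm⁴
  top plate: d = 134.48 mm → contributes +27 912 730 mm⁴
Total I = 46 982 817 mm⁴.
Extreme fibre distance c = 145.48 mm; S = I/c = 322 951 mm³.

S_x ≈ 3.230 × 10⁵ mm³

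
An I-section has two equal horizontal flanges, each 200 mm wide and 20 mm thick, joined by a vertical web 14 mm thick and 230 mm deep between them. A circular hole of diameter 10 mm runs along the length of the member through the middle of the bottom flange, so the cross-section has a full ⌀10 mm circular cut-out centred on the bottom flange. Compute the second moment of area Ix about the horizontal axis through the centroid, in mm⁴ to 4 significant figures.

Decompose the section into non-overlapping parts with the origin at the bottom-left of its bounding rectangle.
Bottom flange: 200 × 20, A = 4 000 mm², y = 10 mm, Ī = 133 333 mm⁴.
Web: 14 × 230, A = 3 220 mm², y = 135 mm, Ī = 14 194 833 mm⁴.
Top flange: 200 × 20, A = 4 000 mm², y = 260 mm, Ī = 133 333 mm⁴.
Hole (subtracted): ⌀10, A = 78.5398 mm², y = 10 mm, Ī = 490.874 mm⁴.
Centroid: ȳ = ΣA·y / ΣA = 135.881 mm.
Transfer each piece to the horizontal axis through the centroid using Ī + A·d² with d = y − 135.881:
  bottom flange: d = -125.881 mm → contributes +63 517 605 mm⁴
  web: d = -0.881166 mm → contributes +14 197 334 mm⁴
  top flange: d = 124.119 mm → contributes +61 755 273 mm⁴
  hole: d = -125.881 mm → contributes −1 245 038 mm⁴
Total I = 138 225 174 mm⁴.

Ix ≈ 1.382 × 10⁸ mm⁴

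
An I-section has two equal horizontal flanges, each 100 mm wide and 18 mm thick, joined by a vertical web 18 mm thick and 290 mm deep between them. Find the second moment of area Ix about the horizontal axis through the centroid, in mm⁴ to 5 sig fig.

Split into non-overlapping primitives; take the origin at the lower-left of the bounding box.
Bottom flange: 100 × 18, A = 1 800 mm², y = 9 mm, Ī = 48 600 mm⁴.
Web: 18 × 290, A = 5 220 mm², y = 163 mm, Ī = 36 583 500 mm⁴.
Top flange: 100 × 18, A = 1 800 mm², y = 317 mm, Ī = 48 600 mm⁴.
By symmetry the centroid is at mid-height, ȳ = 163 mm.
Transfer each piece to the horizontal axis through the centroid using Ī + A·d² with d = y − 163:
  bottom flange: d = -154 mm → contributes +42 737 400 mm⁴
  web: d = 0 mm → contributes +36 583 500 mm⁴
  top flange: d = 154 mm → contributes +42 737 400 mm⁴
Total I = 122 058 300 mm⁴.

Ix ≈ 1.2206 × 10⁸ mm⁴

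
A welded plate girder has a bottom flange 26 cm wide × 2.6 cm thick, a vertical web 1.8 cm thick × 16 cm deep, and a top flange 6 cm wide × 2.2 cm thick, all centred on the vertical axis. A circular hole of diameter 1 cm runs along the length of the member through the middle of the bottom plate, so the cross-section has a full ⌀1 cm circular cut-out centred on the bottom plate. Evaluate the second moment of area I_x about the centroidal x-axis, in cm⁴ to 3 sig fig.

Treat the section as a set of non-overlapping primitives; coordinates are from the bounding-box lower-left.
Bottom plate: 26 × 2.6, A = 67.6 cm², y = 1.3 cm, Ī = 38.081 cm⁴.
Web plate: 1.8 × 16, A = 28.8 cm², y = 10.6 cm, Ī = 614.4 cm⁴.
Top plate: 6 × 2.2, A = 13.2 cm², y = 19.7 cm, Ī = 5.324 cm⁴.
Hole (subtracted): ⌀1, A = 0.7854 cm², y = 1.3 cm, Ī = 0.049087 cm⁴.
Centroid: ȳ = ΣA·y / ΣA = 5.9935 cm.
Transfer each piece to the centroidal x-axis using Ī + A·d² with d = y − 5.9935:
  bottom plate: d = -4.6935 cm → contributes +1527.2 cm⁴
  web plate: d = 4.6065 cm → contributes +1225.5 cm⁴
  top plate: d = 13.707 cm → contributes +2485.2 cm⁴
  hole: d = -4.6935 cm → contributes −17.35 cm⁴
Total I = 5220.6 cm⁴.

I_x ≈ 5220 cm⁴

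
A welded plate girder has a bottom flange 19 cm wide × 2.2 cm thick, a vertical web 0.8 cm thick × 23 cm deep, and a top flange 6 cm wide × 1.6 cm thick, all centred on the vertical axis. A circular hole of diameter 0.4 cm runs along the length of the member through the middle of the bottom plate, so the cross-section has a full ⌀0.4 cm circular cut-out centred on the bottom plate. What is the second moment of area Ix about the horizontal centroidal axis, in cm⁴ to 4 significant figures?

Ix ≈ 6521 cm⁴

Split into non-overlapping primitives; take the origin at the lower-left of the bounding box.
Bottom plate: 19 × 2.2, A = 41.8 cm², y = 1.1 cm, Ī = 16.8593 cm⁴.
Web plate: 0.8 × 23, A = 18.4 cm², y = 13.7 cm, Ī = 811.133 cm⁴.
Top plate: 6 × 1.6, A = 9.6 cm², y = 26 cm, Ī = 2.048 cm⁴.
Hole (subtracted): ⌀0.4, A = 0.125664 cm², y = 1.1 cm, Ī = 0.00125664 cm⁴.
Centroid: ȳ = ΣA·y / ΣA = 7.8583 cm.
Transfer each piece to the horizontal centroidal axis using Ī + A·d² with d = y − 7.8583:
  bottom plate: d = -6.7583 cm → contributes +1926.06 cm⁴
  web plate: d = 5.8417 cm → contributes +1439.04 cm⁴
  top plate: d = 18.1417 cm → contributes +3161.61 cm⁴
  hole: d = -6.7583 cm → contributes −5.7409 cm⁴
Total I = 6520.97 cm⁴.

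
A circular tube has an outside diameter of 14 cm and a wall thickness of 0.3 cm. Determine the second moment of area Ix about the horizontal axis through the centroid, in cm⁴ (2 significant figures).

Ix ≈ 300 cm⁴

Decompose the section into non-overlapping parts with the origin at the bottom-left of its bounding rectangle.
Outer circle: ⌀14, A = 153.9 cm², y = 7 cm, Ī = 1 886 cm⁴.
Bore (subtracted): ⌀13.4, A = 141 cm², y = 7 cm, Ī = 1 583 cm⁴.
By symmetry the centroid is at mid-height, ȳ = 7 cm.
All pieces are centred on the horizontal axis through the centroid, so I = ΣĪ (holes subtracted) = 303.1 cm⁴.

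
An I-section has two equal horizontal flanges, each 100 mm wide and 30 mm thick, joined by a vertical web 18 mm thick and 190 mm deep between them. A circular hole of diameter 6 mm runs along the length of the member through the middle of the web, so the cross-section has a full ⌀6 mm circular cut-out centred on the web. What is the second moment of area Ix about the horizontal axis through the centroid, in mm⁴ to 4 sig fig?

Split into non-overlapping primitives; take the origin at the lower-left of the bounding box.
Bottom flange: 100 × 30, A = 3 000 mm², y = 15 mm, Ī = 225 000 mm⁴.
Web: 18 × 190, A = 3 420 mm², y = 125 mm, Ī = 10 288 500 mm⁴.
Top flange: 100 × 30, A = 3 000 mm², y = 235 mm, Ī = 225 000 mm⁴.
Hole (subtracted): ⌀6, A = 28.2743 mm², y = 125 mm, Ī = 63.6173 mm⁴.
By symmetry the centroid is at mid-height, ȳ = 125 mm.
Transfer each piece to the horizontal axis through the centroid using Ī + A·d² with d = y − 125:
  bottom flange: d = -110 mm → contributes +36 525 000 mm⁴
  web: d = 0 mm → contributes +10 288 500 mm⁴
  top flange: d = 110 mm → contributes +36 525 000 mm⁴
  hole: d = 0 mm → contributes −63.6173 mm⁴
Total I = 83 338 436 mm⁴.

Ix ≈ 8.334 × 10⁷ mm⁴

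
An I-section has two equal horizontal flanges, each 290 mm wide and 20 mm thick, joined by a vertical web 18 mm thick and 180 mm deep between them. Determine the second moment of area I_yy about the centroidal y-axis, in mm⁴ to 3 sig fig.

I_yy ≈ 8.14 × 10⁷ mm⁴

Break the section into simple shapes (no overlaps), measuring from the bottom-left corner of the bounding box.
Bottom flange: 290 × 20, A = 5 800 mm², x = 145 mm, Ī = 40 648 333 mm⁴.
Web: 18 × 180, A = 3 240 mm², x = 145 mm, Ī = 87 480 mm⁴.
Top flange: 290 × 20, A = 5 800 mm², x = 145 mm, Ī = 40 648 333 mm⁴.
By symmetry the centroid is at mid-width, x̄ = 145 mm.
All pieces are centred on the centroidal y-axis, so I = ΣĪ = 81 384 147 mm⁴.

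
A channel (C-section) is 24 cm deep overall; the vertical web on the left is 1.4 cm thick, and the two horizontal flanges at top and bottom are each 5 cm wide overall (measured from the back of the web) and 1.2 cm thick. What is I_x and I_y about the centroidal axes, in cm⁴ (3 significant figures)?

I_x ≈ 2740 cm⁴, I_y ≈ 57.8 cm⁴

Treat the section as a set of non-overlapping primitives; coordinates are from the bounding-box lower-left.
Web: 1.4 × 24, A = 33.6 cm², y = 12 cm, Ī = 1612.8 cm⁴.
Top flange (beyond web): 3.6 × 1.2, A = 4.32 cm², y = 23.4 cm, Ī = 0.5184 cm⁴.
Bottom flange (beyond web): 3.6 × 1.2, A = 4.32 cm², y = 0.6 cm, Ī = 0.5184 cm⁴.
By symmetry the centroid is at mid-height, ȳ = 12 cm.
Transfer each piece to the centroidal x-axis using Ī + A·d² with d = y − 12:
  web: d = 0 cm → contributes +1612.8 cm⁴
  top flange (beyond web): d = 11.4 cm → contributes +561.95 cm⁴
  bottom flange (beyond web): d = -11.4 cm → contributes +561.95 cm⁴
Total I = 2736.7 cm⁴.
For the y-axis: x̄ = 1.2114 cm.
Repeating about the centroidal y-axis gives I_y = 57.774 cm⁴.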